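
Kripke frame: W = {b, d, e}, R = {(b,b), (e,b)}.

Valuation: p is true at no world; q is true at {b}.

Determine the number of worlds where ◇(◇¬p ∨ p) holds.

2

b: successors {b}; ◇¬p ∨ p there: b:T. ✓
d: no successors, so ◇(◇¬p ∨ p) fails. ✗
e: successors {b}; ◇¬p ∨ p there: b:T. ✓
Satisfying worlds: {b, e}.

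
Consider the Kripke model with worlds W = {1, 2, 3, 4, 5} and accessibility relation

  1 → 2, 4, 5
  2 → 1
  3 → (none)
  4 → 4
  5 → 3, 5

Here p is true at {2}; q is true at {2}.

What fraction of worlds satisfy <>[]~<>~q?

1/5

1: successors {2, 4, 5}; []~<>~q there: 2:F, 4:F, 5:F. ✗
2: successors {1}; []~<>~q there: 1:F. ✗
3: no successors, so <>[]~<>~q fails. ✗
4: successors {4}; []~<>~q there: 4:F. ✗
5: successors {3, 5}; []~<>~q there: 3:T, 5:F. ✓
That's 1 of 5 worlds, so 1/5.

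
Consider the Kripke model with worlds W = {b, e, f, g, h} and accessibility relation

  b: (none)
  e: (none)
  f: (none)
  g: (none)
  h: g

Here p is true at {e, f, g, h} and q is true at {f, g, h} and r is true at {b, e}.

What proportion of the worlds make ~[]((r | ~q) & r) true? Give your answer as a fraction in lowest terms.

1/5

b: []((r | ~q) & r) is T. ✗
e: []((r | ~q) & r) is T. ✗
f: []((r | ~q) & r) is T. ✗
g: []((r | ~q) & r) is T. ✗
h: []((r | ~q) & r) is F. ✓
That's 1 of 5 worlds, so 1/5.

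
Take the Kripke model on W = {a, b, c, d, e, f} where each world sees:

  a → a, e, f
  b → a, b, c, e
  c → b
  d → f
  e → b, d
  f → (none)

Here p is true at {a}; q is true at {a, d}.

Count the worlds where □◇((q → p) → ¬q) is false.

2

a: successors {a, e, f}; ◇((q → p) → ¬q) there: a:T, e:T, f:F. ✗
b: successors {a, b, c, e}; ◇((q → p) → ¬q) there: a:T, b:T, c:T, e:T. ✓
c: successors {b}; ◇((q → p) → ¬q) there: b:T. ✓
d: successors {f}; ◇((q → p) → ¬q) there: f:F. ✗
e: successors {b, d}; ◇((q → p) → ¬q) there: b:T, d:T. ✓
f: no successors, so □◇((q → p) → ¬q) holds vacuously. ✓
Satisfying worlds: {b, c, e, f}.
So □◇((q → p) → ¬q) fails at the other 2 worlds.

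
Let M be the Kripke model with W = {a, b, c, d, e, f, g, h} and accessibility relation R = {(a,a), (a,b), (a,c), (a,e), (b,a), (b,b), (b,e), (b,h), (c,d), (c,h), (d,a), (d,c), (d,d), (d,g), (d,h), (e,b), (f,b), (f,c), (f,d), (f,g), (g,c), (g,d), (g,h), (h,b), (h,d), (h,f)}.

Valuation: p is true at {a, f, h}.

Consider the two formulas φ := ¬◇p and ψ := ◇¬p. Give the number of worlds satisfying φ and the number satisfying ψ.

For ¬◇p:
a: ◇p is T. ✗
b: ◇p is T. ✗
c: ◇p is T. ✗
d: ◇p is T. ✗
e: ◇p is F. ✓
f: ◇p is F. ✓
g: ◇p is T. ✗
h: ◇p is T. ✗
— 2 worlds.
For ◇¬p:
a: successors {a, b, c, e}; ¬p there: a:F, b:T, c:T, e:T. ✓
b: successors {a, b, e, h}; ¬p there: a:F, b:T, e:T, h:F. ✓
c: successors {d, h}; ¬p there: d:T, h:F. ✓
d: successors {a, c, d, g, h}; ¬p there: a:F, c:T, d:T, g:T, h:F. ✓
e: successors {b}; ¬p there: b:T. ✓
f: successors {b, c, d, g}; ¬p there: b:T, c:T, d:T, g:T. ✓
g: successors {c, d, h}; ¬p there: c:T, d:T, h:F. ✓
h: successors {b, d, f}; ¬p there: b:T, d:T, f:F. ✓
— 8 worlds.

2 and 8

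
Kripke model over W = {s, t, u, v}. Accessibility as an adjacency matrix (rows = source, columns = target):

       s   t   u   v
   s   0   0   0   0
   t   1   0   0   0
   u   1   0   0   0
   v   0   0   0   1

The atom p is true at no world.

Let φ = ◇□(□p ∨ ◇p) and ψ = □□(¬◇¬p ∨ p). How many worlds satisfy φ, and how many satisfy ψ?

For ◇□(□p ∨ ◇p):
s: no successors, so ◇□(□p ∨ ◇p) fails. ✗
t: successors {s}; □(□p ∨ ◇p) there: s:T. ✓
u: successors {s}; □(□p ∨ ◇p) there: s:T. ✓
v: successors {v}; □(□p ∨ ◇p) there: v:F. ✗
— 2 worlds.
For □□(¬◇¬p ∨ p):
s: no successors, so □□(¬◇¬p ∨ p) holds vacuously. ✓
t: successors {s}; □(¬◇¬p ∨ p) there: s:T. ✓
u: successors {s}; □(¬◇¬p ∨ p) there: s:T. ✓
v: successors {v}; □(¬◇¬p ∨ p) there: v:F. ✗
— 3 worlds.

2 and 3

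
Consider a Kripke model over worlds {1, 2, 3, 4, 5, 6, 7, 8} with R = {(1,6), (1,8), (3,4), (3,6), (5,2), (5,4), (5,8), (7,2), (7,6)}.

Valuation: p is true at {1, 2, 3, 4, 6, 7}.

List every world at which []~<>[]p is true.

1: successors {6, 8}; ~<>[]p there: 6:T, 8:T. ✓
2: no successors, so []~<>[]p holds vacuously. ✓
3: successors {4, 6}; ~<>[]p there: 4:T, 6:T. ✓
4: no successors, so []~<>[]p holds vacuously. ✓
5: successors {2, 4, 8}; ~<>[]p there: 2:T, 4:T, 8:T. ✓
6: no successors, so []~<>[]p holds vacuously. ✓
7: successors {2, 6}; ~<>[]p there: 2:T, 6:T. ✓
8: no successors, so []~<>[]p holds vacuously. ✓

{1, 2, 3, 4, 5, 6, 7, 8}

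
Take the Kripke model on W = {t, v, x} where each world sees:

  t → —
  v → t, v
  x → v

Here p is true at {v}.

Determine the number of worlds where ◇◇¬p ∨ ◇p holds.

t: ◇◇¬p is F, ◇p is F. ✗
v: ◇◇¬p is T, ◇p is T. ✓
x: ◇◇¬p is T, ◇p is T. ✓
Satisfying worlds: {v, x}.

2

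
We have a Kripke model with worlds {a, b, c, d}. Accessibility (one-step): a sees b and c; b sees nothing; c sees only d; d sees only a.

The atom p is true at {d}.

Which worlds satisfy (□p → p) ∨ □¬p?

a: □p → p is T, □¬p is T. ✓
b: □p → p is F, □¬p is T. ✓
c: □p → p is F, □¬p is F. ✗
d: □p → p is T, □¬p is T. ✓

{a, b, d}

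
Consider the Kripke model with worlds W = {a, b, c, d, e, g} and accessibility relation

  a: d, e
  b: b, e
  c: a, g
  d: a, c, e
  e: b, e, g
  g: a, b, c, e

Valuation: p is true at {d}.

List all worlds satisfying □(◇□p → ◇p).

a: successors {d, e}; ◇□p → ◇p there: d:T, e:T. ✓
b: successors {b, e}; ◇□p → ◇p there: b:T, e:T. ✓
c: successors {a, g}; ◇□p → ◇p there: a:T, g:T. ✓
d: successors {a, c, e}; ◇□p → ◇p there: a:T, c:T, e:T. ✓
e: successors {b, e, g}; ◇□p → ◇p there: b:T, e:T, g:T. ✓
g: successors {a, b, c, e}; ◇□p → ◇p there: a:T, b:T, c:T, e:T. ✓

{a, b, c, d, e, g}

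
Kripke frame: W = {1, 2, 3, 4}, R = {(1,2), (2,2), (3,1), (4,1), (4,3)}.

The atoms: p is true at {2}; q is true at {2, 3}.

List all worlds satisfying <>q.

1: successors {2}; q there: 2:T. ✓
2: successors {2}; q there: 2:T. ✓
3: successors {1}; q there: 1:F. ✗
4: successors {1, 3}; q there: 1:F, 3:T. ✓

{1, 2, 4}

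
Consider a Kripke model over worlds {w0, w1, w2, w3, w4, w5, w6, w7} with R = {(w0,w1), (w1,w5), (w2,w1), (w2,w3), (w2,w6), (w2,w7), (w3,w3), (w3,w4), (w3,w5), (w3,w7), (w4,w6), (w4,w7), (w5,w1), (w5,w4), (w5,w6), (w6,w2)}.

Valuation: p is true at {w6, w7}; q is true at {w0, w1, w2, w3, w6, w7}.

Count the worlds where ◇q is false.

w0: successors {w1}; q there: w1:T. ✓
w1: successors {w5}; q there: w5:F. ✗
w2: successors {w1, w3, w6, w7}; q there: w1:T, w3:T, w6:T, w7:T. ✓
w3: successors {w3, w4, w5, w7}; q there: w3:T, w4:F, w5:F, w7:T. ✓
w4: successors {w6, w7}; q there: w6:T, w7:T. ✓
w5: successors {w1, w4, w6}; q there: w1:T, w4:F, w6:T. ✓
w6: successors {w2}; q there: w2:T. ✓
w7: no successors, so ◇q fails. ✗
Satisfying worlds: {w0, w2, w3, w4, w5, w6}.
So ◇q fails at the other 2 worlds.

2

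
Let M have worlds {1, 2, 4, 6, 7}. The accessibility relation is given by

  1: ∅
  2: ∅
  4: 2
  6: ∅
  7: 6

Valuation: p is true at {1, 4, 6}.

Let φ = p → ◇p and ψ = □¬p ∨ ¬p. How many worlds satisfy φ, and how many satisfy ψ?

For p → ◇p:
1: p is T, ◇p is F. ✗
2: p is F, ◇p is F. ✓
4: p is T, ◇p is F. ✗
6: p is T, ◇p is F. ✗
7: p is F, ◇p is T. ✓
— 2 worlds.
For □¬p ∨ ¬p:
1: □¬p is T, ¬p is F. ✓
2: □¬p is T, ¬p is T. ✓
4: □¬p is T, ¬p is F. ✓
6: □¬p is T, ¬p is F. ✓
7: □¬p is F, ¬p is T. ✓
— 5 worlds.

2 and 5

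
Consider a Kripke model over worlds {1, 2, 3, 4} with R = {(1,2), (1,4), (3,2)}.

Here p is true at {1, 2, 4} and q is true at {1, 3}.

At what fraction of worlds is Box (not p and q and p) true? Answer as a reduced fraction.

1/2

1: successors {2, 4}; not p and q and p there: 2:F, 4:F. ✗
2: no successors, so Box (not p and q and p) holds vacuously. ✓
3: successors {2}; not p and q and p there: 2:F. ✗
4: no successors, so Box (not p and q and p) holds vacuously. ✓
That's 2 of 4 worlds, so 2/4 = 1/2.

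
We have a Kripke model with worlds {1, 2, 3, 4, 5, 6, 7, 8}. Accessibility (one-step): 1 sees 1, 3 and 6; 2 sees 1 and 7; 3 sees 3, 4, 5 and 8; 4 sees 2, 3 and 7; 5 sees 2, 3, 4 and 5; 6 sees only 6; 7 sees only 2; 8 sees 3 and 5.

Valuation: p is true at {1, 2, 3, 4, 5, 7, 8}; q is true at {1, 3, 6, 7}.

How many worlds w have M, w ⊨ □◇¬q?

2

1: successors {1, 3, 6}; ◇¬q there: 1:F, 3:T, 6:F. ✗
2: successors {1, 7}; ◇¬q there: 1:F, 7:T. ✗
3: successors {3, 4, 5, 8}; ◇¬q there: 3:T, 4:T, 5:T, 8:T. ✓
4: successors {2, 3, 7}; ◇¬q there: 2:F, 3:T, 7:T. ✗
5: successors {2, 3, 4, 5}; ◇¬q there: 2:F, 3:T, 4:T, 5:T. ✗
6: successors {6}; ◇¬q there: 6:F. ✗
7: successors {2}; ◇¬q there: 2:F. ✗
8: successors {3, 5}; ◇¬q there: 3:T, 5:T. ✓
Satisfying worlds: {3, 8}.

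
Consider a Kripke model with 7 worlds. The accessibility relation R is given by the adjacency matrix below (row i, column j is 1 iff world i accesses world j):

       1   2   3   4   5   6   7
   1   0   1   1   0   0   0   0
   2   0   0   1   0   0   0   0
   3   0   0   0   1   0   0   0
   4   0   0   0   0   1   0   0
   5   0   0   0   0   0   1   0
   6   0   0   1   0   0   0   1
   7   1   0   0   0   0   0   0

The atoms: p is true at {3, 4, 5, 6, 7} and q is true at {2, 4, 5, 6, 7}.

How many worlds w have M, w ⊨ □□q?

3

1: successors {2, 3}; □q there: 2:F, 3:T. ✗
2: successors {3}; □q there: 3:T. ✓
3: successors {4}; □q there: 4:T. ✓
4: successors {5}; □q there: 5:T. ✓
5: successors {6}; □q there: 6:F. ✗
6: successors {3, 7}; □q there: 3:T, 7:F. ✗
7: successors {1}; □q there: 1:F. ✗
Satisfying worlds: {2, 3, 4}.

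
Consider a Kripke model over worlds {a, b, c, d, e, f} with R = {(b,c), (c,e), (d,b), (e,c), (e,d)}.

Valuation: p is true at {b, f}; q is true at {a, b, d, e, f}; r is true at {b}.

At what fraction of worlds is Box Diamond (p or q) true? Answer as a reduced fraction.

5/6

a: no successors, so Box Diamond (p or q) holds vacuously. ✓
b: successors {c}; Diamond (p or q) there: c:T. ✓
c: successors {e}; Diamond (p or q) there: e:T. ✓
d: successors {b}; Diamond (p or q) there: b:F. ✗
e: successors {c, d}; Diamond (p or q) there: c:T, d:T. ✓
f: no successors, so Box Diamond (p or q) holds vacuously. ✓
That's 5 of 6 worlds, so 5/6.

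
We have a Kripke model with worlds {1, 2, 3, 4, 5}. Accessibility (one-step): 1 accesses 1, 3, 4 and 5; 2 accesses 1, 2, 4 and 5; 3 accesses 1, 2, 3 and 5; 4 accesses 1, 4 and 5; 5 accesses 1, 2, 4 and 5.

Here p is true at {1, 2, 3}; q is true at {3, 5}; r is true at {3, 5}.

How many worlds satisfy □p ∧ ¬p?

1: □p is F, ¬p is F. ✗
2: □p is F, ¬p is F. ✗
3: □p is F, ¬p is F. ✗
4: □p is F, ¬p is T. ✗
5: □p is F, ¬p is T. ✗
Satisfying worlds: ∅.

0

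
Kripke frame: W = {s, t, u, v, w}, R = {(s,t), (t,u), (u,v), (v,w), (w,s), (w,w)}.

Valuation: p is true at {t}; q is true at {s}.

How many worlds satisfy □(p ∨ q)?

s: successors {t}; p ∨ q there: t:T. ✓
t: successors {u}; p ∨ q there: u:F. ✗
u: successors {v}; p ∨ q there: v:F. ✗
v: successors {w}; p ∨ q there: w:F. ✗
w: successors {s, w}; p ∨ q there: s:T, w:F. ✗
Satisfying worlds: {s}.

1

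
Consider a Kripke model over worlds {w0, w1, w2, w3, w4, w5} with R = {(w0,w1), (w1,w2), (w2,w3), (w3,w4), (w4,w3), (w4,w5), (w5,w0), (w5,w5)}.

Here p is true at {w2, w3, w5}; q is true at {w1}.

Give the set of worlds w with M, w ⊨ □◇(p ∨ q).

w0: successors {w1}; ◇(p ∨ q) there: w1:T. ✓
w1: successors {w2}; ◇(p ∨ q) there: w2:T. ✓
w2: successors {w3}; ◇(p ∨ q) there: w3:F. ✗
w3: successors {w4}; ◇(p ∨ q) there: w4:T. ✓
w4: successors {w3, w5}; ◇(p ∨ q) there: w3:F, w5:T. ✗
w5: successors {w0, w5}; ◇(p ∨ q) there: w0:T, w5:T. ✓

{w0, w1, w3, w5}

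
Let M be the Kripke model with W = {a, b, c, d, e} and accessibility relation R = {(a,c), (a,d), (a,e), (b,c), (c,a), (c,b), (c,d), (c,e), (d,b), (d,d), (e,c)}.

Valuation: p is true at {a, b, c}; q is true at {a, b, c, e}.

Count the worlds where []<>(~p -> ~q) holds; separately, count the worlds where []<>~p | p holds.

For []<>(~p -> ~q):
a: successors {c, d, e}; <>(~p -> ~q) there: c:T, d:T, e:T. ✓
b: successors {c}; <>(~p -> ~q) there: c:T. ✓
c: successors {a, b, d, e}; <>(~p -> ~q) there: a:T, b:T, d:T, e:T. ✓
d: successors {b, d}; <>(~p -> ~q) there: b:T, d:T. ✓
e: successors {c}; <>(~p -> ~q) there: c:T. ✓
— 5 worlds.
For []<>~p | p:
a: []<>~p is F, p is T. ✓
b: []<>~p is T, p is T. ✓
c: []<>~p is F, p is T. ✓
d: []<>~p is F, p is F. ✗
e: []<>~p is T, p is F. ✓
— 4 worlds.

5 and 4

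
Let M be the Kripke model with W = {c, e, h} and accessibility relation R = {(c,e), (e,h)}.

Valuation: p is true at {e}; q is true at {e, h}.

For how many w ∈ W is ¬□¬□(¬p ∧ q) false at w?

1

c: □¬□(¬p ∧ q) is F. ✓
e: □¬□(¬p ∧ q) is F. ✓
h: □¬□(¬p ∧ q) is T. ✗
Satisfying worlds: {c, e}.
So ¬□¬□(¬p ∧ q) fails at the other 1 world.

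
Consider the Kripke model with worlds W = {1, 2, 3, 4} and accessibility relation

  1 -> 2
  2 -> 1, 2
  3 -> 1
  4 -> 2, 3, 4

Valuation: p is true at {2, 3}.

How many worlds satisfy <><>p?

4

1: successors {2}; <>p there: 2:T. ✓
2: successors {1, 2}; <>p there: 1:T, 2:T. ✓
3: successors {1}; <>p there: 1:T. ✓
4: successors {2, 3, 4}; <>p there: 2:T, 3:F, 4:T. ✓
Satisfying worlds: {1, 2, 3, 4}.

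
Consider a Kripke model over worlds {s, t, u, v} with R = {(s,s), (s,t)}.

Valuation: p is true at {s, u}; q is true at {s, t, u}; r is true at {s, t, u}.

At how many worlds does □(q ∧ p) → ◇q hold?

s: □(q ∧ p) is F, ◇q is T. ✓
t: □(q ∧ p) is T, ◇q is F. ✗
u: □(q ∧ p) is T, ◇q is F. ✗
v: □(q ∧ p) is T, ◇q is F. ✗
Satisfying worlds: {s}.

1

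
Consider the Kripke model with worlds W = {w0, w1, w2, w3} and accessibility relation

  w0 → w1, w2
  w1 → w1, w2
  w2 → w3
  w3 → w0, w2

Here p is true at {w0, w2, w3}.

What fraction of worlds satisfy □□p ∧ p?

w0: □□p is F, p is T. ✗
w1: □□p is F, p is F. ✗
w2: □□p is T, p is T. ✓
w3: □□p is F, p is T. ✗
That's 1 of 4 worlds, so 1/4.

1/4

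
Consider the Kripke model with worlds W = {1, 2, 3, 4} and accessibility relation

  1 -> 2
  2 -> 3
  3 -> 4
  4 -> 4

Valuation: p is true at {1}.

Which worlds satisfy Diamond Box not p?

1: successors {2}; Box not p there: 2:T. ✓
2: successors {3}; Box not p there: 3:T. ✓
3: successors {4}; Box not p there: 4:T. ✓
4: successors {4}; Box not p there: 4:T. ✓

{1, 2, 3, 4}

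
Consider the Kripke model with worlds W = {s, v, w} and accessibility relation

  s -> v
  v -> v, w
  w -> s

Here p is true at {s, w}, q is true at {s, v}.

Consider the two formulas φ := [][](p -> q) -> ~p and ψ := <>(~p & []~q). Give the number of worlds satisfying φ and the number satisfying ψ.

For [][](p -> q) -> ~p:
s: [][](p -> q) is F, ~p is F. ✓
v: [][](p -> q) is F, ~p is T. ✓
w: [][](p -> q) is T, ~p is F. ✗
— 2 worlds.
For <>(~p & []~q):
s: successors {v}; ~p & []~q there: v:F. ✗
v: successors {v, w}; ~p & []~q there: v:F, w:F. ✗
w: successors {s}; ~p & []~q there: s:F. ✗
— 0 worlds.

2 and 0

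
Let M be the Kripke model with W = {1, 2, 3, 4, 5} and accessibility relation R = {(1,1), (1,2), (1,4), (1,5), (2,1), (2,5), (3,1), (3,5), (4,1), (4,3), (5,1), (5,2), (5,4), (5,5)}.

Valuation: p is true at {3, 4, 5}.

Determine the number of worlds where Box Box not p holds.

1: successors {1, 2, 4, 5}; Box not p there: 1:F, 2:F, 4:F, 5:F. ✗
2: successors {1, 5}; Box not p there: 1:F, 5:F. ✗
3: successors {1, 5}; Box not p there: 1:F, 5:F. ✗
4: successors {1, 3}; Box not p there: 1:F, 3:F. ✗
5: successors {1, 2, 4, 5}; Box not p there: 1:F, 2:F, 4:F, 5:F. ✗
Satisfying worlds: ∅.

0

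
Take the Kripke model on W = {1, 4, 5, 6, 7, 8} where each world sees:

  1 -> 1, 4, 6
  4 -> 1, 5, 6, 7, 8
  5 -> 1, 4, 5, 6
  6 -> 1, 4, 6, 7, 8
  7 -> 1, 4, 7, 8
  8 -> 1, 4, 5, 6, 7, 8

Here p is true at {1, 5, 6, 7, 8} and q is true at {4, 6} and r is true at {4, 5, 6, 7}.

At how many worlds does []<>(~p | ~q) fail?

0

1: successors {1, 4, 6}; <>(~p | ~q) there: 1:T, 4:T, 6:T. ✓
4: successors {1, 5, 6, 7, 8}; <>(~p | ~q) there: 1:T, 5:T, 6:T, 7:T, 8:T. ✓
5: successors {1, 4, 5, 6}; <>(~p | ~q) there: 1:T, 4:T, 5:T, 6:T. ✓
6: successors {1, 4, 6, 7, 8}; <>(~p | ~q) there: 1:T, 4:T, 6:T, 7:T, 8:T. ✓
7: successors {1, 4, 7, 8}; <>(~p | ~q) there: 1:T, 4:T, 7:T, 8:T. ✓
8: successors {1, 4, 5, 6, 7, 8}; <>(~p | ~q) there: 1:T, 4:T, 5:T, 6:T, 7:T, 8:T. ✓
Satisfying worlds: {1, 4, 5, 6, 7, 8}.
So []<>(~p | ~q) fails at the other 0 worlds.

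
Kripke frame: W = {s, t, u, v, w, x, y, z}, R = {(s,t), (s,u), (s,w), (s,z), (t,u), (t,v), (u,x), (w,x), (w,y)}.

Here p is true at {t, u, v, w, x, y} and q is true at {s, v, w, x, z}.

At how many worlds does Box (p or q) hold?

8

s: successors {t, u, w, z}; p or q there: t:T, u:T, w:T, z:T. ✓
t: successors {u, v}; p or q there: u:T, v:T. ✓
u: successors {x}; p or q there: x:T. ✓
v: no successors, so Box (p or q) holds vacuously. ✓
w: successors {x, y}; p or q there: x:T, y:T. ✓
x: no successors, so Box (p or q) holds vacuously. ✓
y: no successors, so Box (p or q) holds vacuously. ✓
z: no successors, so Box (p or q) holds vacuously. ✓
Satisfying worlds: {s, t, u, v, w, x, y, z}.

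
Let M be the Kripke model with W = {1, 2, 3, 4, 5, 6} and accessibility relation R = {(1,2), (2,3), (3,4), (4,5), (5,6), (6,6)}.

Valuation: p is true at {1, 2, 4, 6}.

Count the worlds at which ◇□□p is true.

1: successors {2}; □□p there: 2:T. ✓
2: successors {3}; □□p there: 3:F. ✗
3: successors {4}; □□p there: 4:T. ✓
4: successors {5}; □□p there: 5:T. ✓
5: successors {6}; □□p there: 6:T. ✓
6: successors {6}; □□p there: 6:T. ✓
Satisfying worlds: {1, 3, 4, 5, 6}.

5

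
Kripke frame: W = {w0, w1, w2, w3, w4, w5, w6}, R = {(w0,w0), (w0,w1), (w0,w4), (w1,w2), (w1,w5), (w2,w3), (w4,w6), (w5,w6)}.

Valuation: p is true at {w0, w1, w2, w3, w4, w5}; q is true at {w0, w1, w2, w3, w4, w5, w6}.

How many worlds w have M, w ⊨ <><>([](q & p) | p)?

w0: successors {w0, w1, w4}; <>([](q & p) | p) there: w0:T, w1:T, w4:T. ✓
w1: successors {w2, w5}; <>([](q & p) | p) there: w2:T, w5:T. ✓
w2: successors {w3}; <>([](q & p) | p) there: w3:F. ✗
w3: no successors, so <><>([](q & p) | p) fails. ✗
w4: successors {w6}; <>([](q & p) | p) there: w6:F. ✗
w5: successors {w6}; <>([](q & p) | p) there: w6:F. ✗
w6: no successors, so <><>([](q & p) | p) fails. ✗
Satisfying worlds: {w0, w1}.

2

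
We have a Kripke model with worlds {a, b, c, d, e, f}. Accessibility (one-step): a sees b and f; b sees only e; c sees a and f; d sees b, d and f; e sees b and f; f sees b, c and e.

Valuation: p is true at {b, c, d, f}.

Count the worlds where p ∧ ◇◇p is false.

2

a: p is F, ◇◇p is T. ✗
b: p is T, ◇◇p is T. ✓
c: p is T, ◇◇p is T. ✓
d: p is T, ◇◇p is T. ✓
e: p is F, ◇◇p is T. ✗
f: p is T, ◇◇p is T. ✓
Satisfying worlds: {b, c, d, f}.
So p ∧ ◇◇p fails at the other 2 worlds.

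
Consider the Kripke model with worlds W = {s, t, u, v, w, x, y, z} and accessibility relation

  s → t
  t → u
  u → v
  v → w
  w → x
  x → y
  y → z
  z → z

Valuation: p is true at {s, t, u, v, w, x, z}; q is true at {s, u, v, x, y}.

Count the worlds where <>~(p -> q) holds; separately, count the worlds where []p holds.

4 and 7

For <>~(p -> q):
s: successors {t}; ~(p -> q) there: t:T. ✓
t: successors {u}; ~(p -> q) there: u:F. ✗
u: successors {v}; ~(p -> q) there: v:F. ✗
v: successors {w}; ~(p -> q) there: w:T. ✓
w: successors {x}; ~(p -> q) there: x:F. ✗
x: successors {y}; ~(p -> q) there: y:F. ✗
y: successors {z}; ~(p -> q) there: z:T. ✓
z: successors {z}; ~(p -> q) there: z:T. ✓
— 4 worlds.
For []p:
s: successors {t}; p there: t:T. ✓
t: successors {u}; p there: u:T. ✓
u: successors {v}; p there: v:T. ✓
v: successors {w}; p there: w:T. ✓
w: successors {x}; p there: x:T. ✓
x: successors {y}; p there: y:F. ✗
y: successors {z}; p there: z:T. ✓
z: successors {z}; p there: z:T. ✓
— 7 worlds.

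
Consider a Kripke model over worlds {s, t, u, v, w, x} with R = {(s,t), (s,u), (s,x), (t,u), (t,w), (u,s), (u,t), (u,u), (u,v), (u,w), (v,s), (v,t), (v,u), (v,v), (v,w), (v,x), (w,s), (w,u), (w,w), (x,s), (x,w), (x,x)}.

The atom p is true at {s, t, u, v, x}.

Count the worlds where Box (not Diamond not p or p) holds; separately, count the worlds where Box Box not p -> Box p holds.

1 and 6

For Box (not Diamond not p or p):
s: successors {t, u, x}; not Diamond not p or p there: t:T, u:T, x:T. ✓
t: successors {u, w}; not Diamond not p or p there: u:T, w:F. ✗
u: successors {s, t, u, v, w}; not Diamond not p or p there: s:T, t:T, u:T, v:T, w:F. ✗
v: successors {s, t, u, v, w, x}; not Diamond not p or p there: s:T, t:T, u:T, v:T, w:F, x:T. ✗
w: successors {s, u, w}; not Diamond not p or p there: s:T, u:T, w:F. ✗
x: successors {s, w, x}; not Diamond not p or p there: s:T, w:F, x:T. ✗
— 1 world.
For Box Box not p -> Box p:
s: Box Box not p is F, Box p is T. ✓
t: Box Box not p is F, Box p is F. ✓
u: Box Box not p is F, Box p is F. ✓
v: Box Box not p is F, Box p is F. ✓
w: Box Box not p is F, Box p is F. ✓
x: Box Box not p is F, Box p is F. ✓
— 6 worlds.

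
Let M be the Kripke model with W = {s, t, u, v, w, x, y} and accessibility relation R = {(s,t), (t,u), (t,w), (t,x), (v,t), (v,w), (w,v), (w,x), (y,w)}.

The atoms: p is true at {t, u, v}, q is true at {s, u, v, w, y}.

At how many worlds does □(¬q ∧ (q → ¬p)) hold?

s: successors {t}; ¬q ∧ (q → ¬p) there: t:T. ✓
t: successors {u, w, x}; ¬q ∧ (q → ¬p) there: u:F, w:F, x:T. ✗
u: no successors, so □(¬q ∧ (q → ¬p)) holds vacuously. ✓
v: successors {t, w}; ¬q ∧ (q → ¬p) there: t:T, w:F. ✗
w: successors {v, x}; ¬q ∧ (q → ¬p) there: v:F, x:T. ✗
x: no successors, so □(¬q ∧ (q → ¬p)) holds vacuously. ✓
y: successors {w}; ¬q ∧ (q → ¬p) there: w:F. ✗
Satisfying worlds: {s, u, x}.

3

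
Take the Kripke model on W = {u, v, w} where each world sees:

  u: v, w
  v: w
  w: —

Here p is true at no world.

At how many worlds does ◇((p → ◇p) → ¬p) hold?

2

u: successors {v, w}; (p → ◇p) → ¬p there: v:T, w:T. ✓
v: successors {w}; (p → ◇p) → ¬p there: w:T. ✓
w: no successors, so ◇((p → ◇p) → ¬p) fails. ✗
Satisfying worlds: {u, v}.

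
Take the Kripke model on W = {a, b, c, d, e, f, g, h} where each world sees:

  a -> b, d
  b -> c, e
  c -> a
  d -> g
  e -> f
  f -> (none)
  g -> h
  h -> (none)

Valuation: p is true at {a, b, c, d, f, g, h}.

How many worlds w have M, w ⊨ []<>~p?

2

a: successors {b, d}; <>~p there: b:T, d:F. ✗
b: successors {c, e}; <>~p there: c:F, e:F. ✗
c: successors {a}; <>~p there: a:F. ✗
d: successors {g}; <>~p there: g:F. ✗
e: successors {f}; <>~p there: f:F. ✗
f: no successors, so []<>~p holds vacuously. ✓
g: successors {h}; <>~p there: h:F. ✗
h: no successors, so []<>~p holds vacuously. ✓
Satisfying worlds: {f, h}.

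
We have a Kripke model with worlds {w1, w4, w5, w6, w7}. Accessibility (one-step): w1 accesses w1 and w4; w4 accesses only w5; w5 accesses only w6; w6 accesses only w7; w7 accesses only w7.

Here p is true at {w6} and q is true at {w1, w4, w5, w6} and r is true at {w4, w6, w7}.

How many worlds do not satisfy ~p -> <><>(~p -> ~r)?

w1: ~p is T, <><>(~p -> ~r) is T. ✓
w4: ~p is T, <><>(~p -> ~r) is T. ✓
w5: ~p is T, <><>(~p -> ~r) is F. ✗
w6: ~p is F, <><>(~p -> ~r) is F. ✓
w7: ~p is T, <><>(~p -> ~r) is F. ✗
Satisfying worlds: {w1, w4, w6}.
So ~p -> <><>(~p -> ~r) fails at the other 2 worlds.

2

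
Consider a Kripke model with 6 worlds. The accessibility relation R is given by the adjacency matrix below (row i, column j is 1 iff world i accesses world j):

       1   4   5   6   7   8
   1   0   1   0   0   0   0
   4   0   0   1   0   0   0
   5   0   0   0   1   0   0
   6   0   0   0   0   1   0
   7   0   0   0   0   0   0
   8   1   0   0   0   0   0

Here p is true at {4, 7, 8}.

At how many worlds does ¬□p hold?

3

1: □p is T. ✗
4: □p is F. ✓
5: □p is F. ✓
6: □p is T. ✗
7: □p is T. ✗
8: □p is F. ✓
Satisfying worlds: {4, 5, 8}.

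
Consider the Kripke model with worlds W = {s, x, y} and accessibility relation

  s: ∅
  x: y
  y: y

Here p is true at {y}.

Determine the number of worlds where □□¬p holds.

s: no successors, so □□¬p holds vacuously. ✓
x: successors {y}; □¬p there: y:F. ✗
y: successors {y}; □¬p there: y:F. ✗
Satisfying worlds: {s}.

1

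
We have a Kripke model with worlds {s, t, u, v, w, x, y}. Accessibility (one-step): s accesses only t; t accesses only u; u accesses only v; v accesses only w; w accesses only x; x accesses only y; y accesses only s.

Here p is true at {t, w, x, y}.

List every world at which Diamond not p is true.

s: successors {t}; not p there: t:F. ✗
t: successors {u}; not p there: u:T. ✓
u: successors {v}; not p there: v:T. ✓
v: successors {w}; not p there: w:F. ✗
w: successors {x}; not p there: x:F. ✗
x: successors {y}; not p there: y:F. ✗
y: successors {s}; not p there: s:T. ✓

{t, u, y}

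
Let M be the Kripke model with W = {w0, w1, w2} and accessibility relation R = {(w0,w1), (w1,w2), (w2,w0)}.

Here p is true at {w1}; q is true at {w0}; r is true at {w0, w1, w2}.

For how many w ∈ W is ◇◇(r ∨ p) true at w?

3

w0: successors {w1}; ◇(r ∨ p) there: w1:T. ✓
w1: successors {w2}; ◇(r ∨ p) there: w2:T. ✓
w2: successors {w0}; ◇(r ∨ p) there: w0:T. ✓
Satisfying worlds: {w0, w1, w2}.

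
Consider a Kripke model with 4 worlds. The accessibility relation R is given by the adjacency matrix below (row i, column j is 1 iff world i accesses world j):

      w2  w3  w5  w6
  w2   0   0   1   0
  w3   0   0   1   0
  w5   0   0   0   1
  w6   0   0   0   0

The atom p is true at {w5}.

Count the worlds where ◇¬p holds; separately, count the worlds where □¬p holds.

For ◇¬p:
w2: successors {w5}; ¬p there: w5:F. ✗
w3: successors {w5}; ¬p there: w5:F. ✗
w5: successors {w6}; ¬p there: w6:T. ✓
w6: no successors, so ◇¬p fails. ✗
— 1 world.
For □¬p:
w2: successors {w5}; ¬p there: w5:F. ✗
w3: successors {w5}; ¬p there: w5:F. ✗
w5: successors {w6}; ¬p there: w6:T. ✓
w6: no successors, so □¬p holds vacuously. ✓
— 2 worlds.

1 and 2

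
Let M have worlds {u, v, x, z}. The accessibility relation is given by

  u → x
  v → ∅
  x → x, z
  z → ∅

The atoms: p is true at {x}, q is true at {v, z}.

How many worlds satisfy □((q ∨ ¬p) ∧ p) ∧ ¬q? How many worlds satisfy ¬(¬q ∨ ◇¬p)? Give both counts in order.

0 and 2

For □((q ∨ ¬p) ∧ p) ∧ ¬q:
u: □((q ∨ ¬p) ∧ p) is F, ¬q is T. ✗
v: □((q ∨ ¬p) ∧ p) is T, ¬q is F. ✗
x: □((q ∨ ¬p) ∧ p) is F, ¬q is T. ✗
z: □((q ∨ ¬p) ∧ p) is T, ¬q is F. ✗
— 0 worlds.
For ¬(¬q ∨ ◇¬p):
u: ¬q ∨ ◇¬p is T. ✗
v: ¬q ∨ ◇¬p is F. ✓
x: ¬q ∨ ◇¬p is T. ✗
z: ¬q ∨ ◇¬p is F. ✓
— 2 worlds.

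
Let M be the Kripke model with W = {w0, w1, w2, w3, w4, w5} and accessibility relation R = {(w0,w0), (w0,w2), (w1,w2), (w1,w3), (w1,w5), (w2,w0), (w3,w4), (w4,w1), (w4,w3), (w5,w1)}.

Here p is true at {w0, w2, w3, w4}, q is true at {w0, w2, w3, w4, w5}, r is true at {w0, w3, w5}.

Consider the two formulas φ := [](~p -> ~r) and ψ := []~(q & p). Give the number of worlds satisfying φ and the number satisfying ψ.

5 and 1

For [](~p -> ~r):
w0: successors {w0, w2}; ~p -> ~r there: w0:T, w2:T. ✓
w1: successors {w2, w3, w5}; ~p -> ~r there: w2:T, w3:T, w5:F. ✗
w2: successors {w0}; ~p -> ~r there: w0:T. ✓
w3: successors {w4}; ~p -> ~r there: w4:T. ✓
w4: successors {w1, w3}; ~p -> ~r there: w1:T, w3:T. ✓
w5: successors {w1}; ~p -> ~r there: w1:T. ✓
— 5 worlds.
For []~(q & p):
w0: successors {w0, w2}; ~(q & p) there: w0:F, w2:F. ✗
w1: successors {w2, w3, w5}; ~(q & p) there: w2:F, w3:F, w5:T. ✗
w2: successors {w0}; ~(q & p) there: w0:F. ✗
w3: successors {w4}; ~(q & p) there: w4:F. ✗
w4: successors {w1, w3}; ~(q & p) there: w1:T, w3:F. ✗
w5: successors {w1}; ~(q & p) there: w1:T. ✓
— 1 world.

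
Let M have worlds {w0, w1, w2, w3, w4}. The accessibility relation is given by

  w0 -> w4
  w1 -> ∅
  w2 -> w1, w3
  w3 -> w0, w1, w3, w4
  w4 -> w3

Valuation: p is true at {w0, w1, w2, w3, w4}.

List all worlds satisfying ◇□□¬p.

w0: successors {w4}; □□¬p there: w4:F. ✗
w1: no successors, so ◇□□¬p fails. ✗
w2: successors {w1, w3}; □□¬p there: w1:T, w3:F. ✓
w3: successors {w0, w1, w3, w4}; □□¬p there: w0:F, w1:T, w3:F, w4:F. ✓
w4: successors {w3}; □□¬p there: w3:F. ✗

{w2, w3}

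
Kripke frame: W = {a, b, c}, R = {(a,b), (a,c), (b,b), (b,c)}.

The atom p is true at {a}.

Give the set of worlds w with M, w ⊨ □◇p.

{c}

a: successors {b, c}; ◇p there: b:F, c:F. ✗
b: successors {b, c}; ◇p there: b:F, c:F. ✗
c: no successors, so □◇p holds vacuously. ✓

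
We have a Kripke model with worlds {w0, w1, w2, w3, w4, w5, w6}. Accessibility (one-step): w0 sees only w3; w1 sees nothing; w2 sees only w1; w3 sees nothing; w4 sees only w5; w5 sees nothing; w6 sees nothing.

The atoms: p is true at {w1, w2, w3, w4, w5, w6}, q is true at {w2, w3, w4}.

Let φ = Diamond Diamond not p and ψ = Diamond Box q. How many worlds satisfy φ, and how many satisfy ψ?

0 and 3

For Diamond Diamond not p:
w0: successors {w3}; Diamond not p there: w3:F. ✗
w1: no successors, so Diamond Diamond not p fails. ✗
w2: successors {w1}; Diamond not p there: w1:F. ✗
w3: no successors, so Diamond Diamond not p fails. ✗
w4: successors {w5}; Diamond not p there: w5:F. ✗
w5: no successors, so Diamond Diamond not p fails. ✗
w6: no successors, so Diamond Diamond not p fails. ✗
— 0 worlds.
For Diamond Box q:
w0: successors {w3}; Box q there: w3:T. ✓
w1: no successors, so Diamond Box q fails. ✗
w2: successors {w1}; Box q there: w1:T. ✓
w3: no successors, so Diamond Box q fails. ✗
w4: successors {w5}; Box q there: w5:T. ✓
w5: no successors, so Diamond Box q fails. ✗
w6: no successors, so Diamond Box q fails. ✗
— 3 worlds.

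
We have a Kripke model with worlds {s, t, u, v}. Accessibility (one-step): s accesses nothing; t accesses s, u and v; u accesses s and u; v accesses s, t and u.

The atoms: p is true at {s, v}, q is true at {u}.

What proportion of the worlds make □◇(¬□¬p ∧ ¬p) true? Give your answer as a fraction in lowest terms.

s: no successors, so □◇(¬□¬p ∧ ¬p) holds vacuously. ✓
t: successors {s, u, v}; ◇(¬□¬p ∧ ¬p) there: s:F, u:T, v:T. ✗
u: successors {s, u}; ◇(¬□¬p ∧ ¬p) there: s:F, u:T. ✗
v: successors {s, t, u}; ◇(¬□¬p ∧ ¬p) there: s:F, t:T, u:T. ✗
That's 1 of 4 worlds, so 1/4.

1/4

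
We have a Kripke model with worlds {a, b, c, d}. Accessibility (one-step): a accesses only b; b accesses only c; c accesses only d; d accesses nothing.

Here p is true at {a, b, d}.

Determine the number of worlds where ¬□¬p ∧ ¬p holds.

a: ¬□¬p is T, ¬p is F. ✗
b: ¬□¬p is F, ¬p is F. ✗
c: ¬□¬p is T, ¬p is T. ✓
d: ¬□¬p is F, ¬p is F. ✗
Satisfying worlds: {c}.

1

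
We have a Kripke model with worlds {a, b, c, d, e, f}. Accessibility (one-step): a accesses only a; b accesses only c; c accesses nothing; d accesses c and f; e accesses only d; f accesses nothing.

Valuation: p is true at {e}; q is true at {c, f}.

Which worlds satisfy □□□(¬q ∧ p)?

{b, c, d, e, f}

a: successors {a}; □□(¬q ∧ p) there: a:F. ✗
b: successors {c}; □□(¬q ∧ p) there: c:T. ✓
c: no successors, so □□□(¬q ∧ p) holds vacuously. ✓
d: successors {c, f}; □□(¬q ∧ p) there: c:T, f:T. ✓
e: successors {d}; □□(¬q ∧ p) there: d:T. ✓
f: no successors, so □□□(¬q ∧ p) holds vacuously. ✓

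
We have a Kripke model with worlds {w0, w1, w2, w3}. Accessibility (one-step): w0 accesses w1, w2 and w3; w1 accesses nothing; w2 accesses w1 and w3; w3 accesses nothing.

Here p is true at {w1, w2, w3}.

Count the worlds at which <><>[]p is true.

1

w0: successors {w1, w2, w3}; <>[]p there: w1:F, w2:T, w3:F. ✓
w1: no successors, so <><>[]p fails. ✗
w2: successors {w1, w3}; <>[]p there: w1:F, w3:F. ✗
w3: no successors, so <><>[]p fails. ✗
Satisfying worlds: {w0}.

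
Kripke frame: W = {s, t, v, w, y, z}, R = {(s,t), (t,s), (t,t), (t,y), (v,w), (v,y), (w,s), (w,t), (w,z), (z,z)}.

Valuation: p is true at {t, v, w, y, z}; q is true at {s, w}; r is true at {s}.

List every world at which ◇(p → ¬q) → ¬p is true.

s: ◇(p → ¬q) is T, ¬p is T. ✓
t: ◇(p → ¬q) is T, ¬p is F. ✗
v: ◇(p → ¬q) is T, ¬p is F. ✗
w: ◇(p → ¬q) is T, ¬p is F. ✗
y: ◇(p → ¬q) is F, ¬p is F. ✓
z: ◇(p → ¬q) is T, ¬p is F. ✗

{s, y}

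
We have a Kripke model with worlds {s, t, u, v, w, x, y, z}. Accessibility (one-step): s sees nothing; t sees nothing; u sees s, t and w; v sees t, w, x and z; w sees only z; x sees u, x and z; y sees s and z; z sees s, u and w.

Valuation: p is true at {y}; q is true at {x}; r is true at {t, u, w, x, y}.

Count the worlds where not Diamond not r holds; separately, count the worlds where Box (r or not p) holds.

For not Diamond not r:
s: Diamond not r is F. ✓
t: Diamond not r is F. ✓
u: Diamond not r is T. ✗
v: Diamond not r is T. ✗
w: Diamond not r is T. ✗
x: Diamond not r is T. ✗
y: Diamond not r is T. ✗
z: Diamond not r is T. ✗
— 2 worlds.
For Box (r or not p):
s: no successors, so Box (r or not p) holds vacuously. ✓
t: no successors, so Box (r or not p) holds vacuously. ✓
u: successors {s, t, w}; r or not p there: s:T, t:T, w:T. ✓
v: successors {t, w, x, z}; r or not p there: t:T, w:T, x:T, z:T. ✓
w: successors {z}; r or not p there: z:T. ✓
x: successors {u, x, z}; r or not p there: u:T, x:T, z:T. ✓
y: successors {s, z}; r or not p there: s:T, z:T. ✓
z: successors {s, u, w}; r or not p there: s:T, u:T, w:T. ✓
— 8 worlds.

2 and 8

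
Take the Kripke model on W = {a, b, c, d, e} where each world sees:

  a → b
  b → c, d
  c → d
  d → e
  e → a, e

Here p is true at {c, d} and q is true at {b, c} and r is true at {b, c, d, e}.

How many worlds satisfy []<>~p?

3

a: successors {b}; <>~p there: b:F. ✗
b: successors {c, d}; <>~p there: c:F, d:T. ✗
c: successors {d}; <>~p there: d:T. ✓
d: successors {e}; <>~p there: e:T. ✓
e: successors {a, e}; <>~p there: a:T, e:T. ✓
Satisfying worlds: {c, d, e}.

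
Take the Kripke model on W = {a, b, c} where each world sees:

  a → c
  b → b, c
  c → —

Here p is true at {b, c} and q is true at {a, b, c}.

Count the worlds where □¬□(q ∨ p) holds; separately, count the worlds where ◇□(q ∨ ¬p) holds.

1 and 2

For □¬□(q ∨ p):
a: successors {c}; ¬□(q ∨ p) there: c:F. ✗
b: successors {b, c}; ¬□(q ∨ p) there: b:F, c:F. ✗
c: no successors, so □¬□(q ∨ p) holds vacuously. ✓
— 1 world.
For ◇□(q ∨ ¬p):
a: successors {c}; □(q ∨ ¬p) there: c:T. ✓
b: successors {b, c}; □(q ∨ ¬p) there: b:T, c:T. ✓
c: no successors, so ◇□(q ∨ ¬p) fails. ✗
— 2 worlds.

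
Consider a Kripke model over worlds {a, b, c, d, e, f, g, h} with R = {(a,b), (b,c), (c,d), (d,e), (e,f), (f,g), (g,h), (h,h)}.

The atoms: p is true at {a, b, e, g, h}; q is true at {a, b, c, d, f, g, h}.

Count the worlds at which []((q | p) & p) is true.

5

a: successors {b}; (q | p) & p there: b:T. ✓
b: successors {c}; (q | p) & p there: c:F. ✗
c: successors {d}; (q | p) & p there: d:F. ✗
d: successors {e}; (q | p) & p there: e:T. ✓
e: successors {f}; (q | p) & p there: f:F. ✗
f: successors {g}; (q | p) & p there: g:T. ✓
g: successors {h}; (q | p) & p there: h:T. ✓
h: successors {h}; (q | p) & p there: h:T. ✓
Satisfying worlds: {a, d, f, g, h}.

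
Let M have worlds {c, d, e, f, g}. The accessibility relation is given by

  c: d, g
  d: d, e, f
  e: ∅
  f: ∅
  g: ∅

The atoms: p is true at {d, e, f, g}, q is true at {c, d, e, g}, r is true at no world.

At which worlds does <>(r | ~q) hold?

c: successors {d, g}; r | ~q there: d:F, g:F. ✗
d: successors {d, e, f}; r | ~q there: d:F, e:F, f:T. ✓
e: no successors, so <>(r | ~q) fails. ✗
f: no successors, so <>(r | ~q) fails. ✗
g: no successors, so <>(r | ~q) fails. ✗

{d}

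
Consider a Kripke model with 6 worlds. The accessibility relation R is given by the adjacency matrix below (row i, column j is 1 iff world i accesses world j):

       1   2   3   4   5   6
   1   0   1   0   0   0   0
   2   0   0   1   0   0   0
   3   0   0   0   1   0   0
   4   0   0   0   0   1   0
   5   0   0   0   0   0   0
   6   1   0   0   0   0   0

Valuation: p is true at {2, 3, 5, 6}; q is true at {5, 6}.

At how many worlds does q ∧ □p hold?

1

1: q is F, □p is T. ✗
2: q is F, □p is T. ✗
3: q is F, □p is F. ✗
4: q is F, □p is T. ✗
5: q is T, □p is T. ✓
6: q is T, □p is F. ✗
Satisfying worlds: {5}.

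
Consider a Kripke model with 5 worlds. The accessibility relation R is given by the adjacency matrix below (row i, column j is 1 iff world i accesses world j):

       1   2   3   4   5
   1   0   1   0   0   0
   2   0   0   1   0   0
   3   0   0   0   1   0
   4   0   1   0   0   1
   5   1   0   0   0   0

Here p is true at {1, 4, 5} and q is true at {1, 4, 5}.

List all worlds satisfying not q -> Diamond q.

{1, 3, 4, 5}

1: not q is F, Diamond q is F. ✓
2: not q is T, Diamond q is F. ✗
3: not q is T, Diamond q is T. ✓
4: not q is F, Diamond q is T. ✓
5: not q is F, Diamond q is T. ✓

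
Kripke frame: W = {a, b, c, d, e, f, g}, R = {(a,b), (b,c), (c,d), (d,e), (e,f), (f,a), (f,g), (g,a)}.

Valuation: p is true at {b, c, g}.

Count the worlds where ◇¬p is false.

2

a: successors {b}; ¬p there: b:F. ✗
b: successors {c}; ¬p there: c:F. ✗
c: successors {d}; ¬p there: d:T. ✓
d: successors {e}; ¬p there: e:T. ✓
e: successors {f}; ¬p there: f:T. ✓
f: successors {a, g}; ¬p there: a:T, g:F. ✓
g: successors {a}; ¬p there: a:T. ✓
Satisfying worlds: {c, d, e, f, g}.
So ◇¬p fails at the other 2 worlds.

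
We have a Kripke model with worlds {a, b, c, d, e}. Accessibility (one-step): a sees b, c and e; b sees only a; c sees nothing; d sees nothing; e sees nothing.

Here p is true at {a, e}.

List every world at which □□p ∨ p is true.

a: □□p is T, p is T. ✓
b: □□p is F, p is F. ✗
c: □□p is T, p is F. ✓
d: □□p is T, p is F. ✓
e: □□p is T, p is T. ✓

{a, c, d, e}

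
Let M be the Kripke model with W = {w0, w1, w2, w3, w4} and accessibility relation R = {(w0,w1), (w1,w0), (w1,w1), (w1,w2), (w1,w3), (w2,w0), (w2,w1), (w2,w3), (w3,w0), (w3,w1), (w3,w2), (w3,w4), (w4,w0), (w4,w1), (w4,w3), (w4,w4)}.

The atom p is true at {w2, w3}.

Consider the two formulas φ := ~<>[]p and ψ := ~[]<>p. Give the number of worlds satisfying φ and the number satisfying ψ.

5 and 4

For ~<>[]p:
w0: <>[]p is F. ✓
w1: <>[]p is F. ✓
w2: <>[]p is F. ✓
w3: <>[]p is F. ✓
w4: <>[]p is F. ✓
— 5 worlds.
For ~[]<>p:
w0: []<>p is T. ✗
w1: []<>p is F. ✓
w2: []<>p is F. ✓
w3: []<>p is F. ✓
w4: []<>p is F. ✓
— 4 worlds.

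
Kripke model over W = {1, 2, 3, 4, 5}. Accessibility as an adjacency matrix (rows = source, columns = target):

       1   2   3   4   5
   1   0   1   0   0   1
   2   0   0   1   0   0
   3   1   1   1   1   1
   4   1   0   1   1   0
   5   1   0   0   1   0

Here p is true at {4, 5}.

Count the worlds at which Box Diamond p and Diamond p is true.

2

1: Box Diamond p is F, Diamond p is T. ✗
2: Box Diamond p is T, Diamond p is F. ✗
3: Box Diamond p is F, Diamond p is T. ✗
4: Box Diamond p is T, Diamond p is T. ✓
5: Box Diamond p is T, Diamond p is T. ✓
Satisfying worlds: {4, 5}.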